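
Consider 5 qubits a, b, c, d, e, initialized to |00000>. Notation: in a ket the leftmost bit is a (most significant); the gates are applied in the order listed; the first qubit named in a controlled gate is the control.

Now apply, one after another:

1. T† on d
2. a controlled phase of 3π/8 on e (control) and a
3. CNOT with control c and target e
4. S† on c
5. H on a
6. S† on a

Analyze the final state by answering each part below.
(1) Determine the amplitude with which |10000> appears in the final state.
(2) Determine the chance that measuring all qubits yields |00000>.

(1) |10000> carries amplitude -sqrt(2)*I/2 in the final state.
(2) A full measurement returns |00000> with probability 1/2.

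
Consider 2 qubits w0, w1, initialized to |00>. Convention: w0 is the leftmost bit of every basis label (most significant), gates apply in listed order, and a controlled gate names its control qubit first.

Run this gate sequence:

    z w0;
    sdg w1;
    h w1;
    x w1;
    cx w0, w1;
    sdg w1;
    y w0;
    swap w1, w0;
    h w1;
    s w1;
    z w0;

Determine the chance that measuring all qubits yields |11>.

Outcome |11> occurs with probability 1/4.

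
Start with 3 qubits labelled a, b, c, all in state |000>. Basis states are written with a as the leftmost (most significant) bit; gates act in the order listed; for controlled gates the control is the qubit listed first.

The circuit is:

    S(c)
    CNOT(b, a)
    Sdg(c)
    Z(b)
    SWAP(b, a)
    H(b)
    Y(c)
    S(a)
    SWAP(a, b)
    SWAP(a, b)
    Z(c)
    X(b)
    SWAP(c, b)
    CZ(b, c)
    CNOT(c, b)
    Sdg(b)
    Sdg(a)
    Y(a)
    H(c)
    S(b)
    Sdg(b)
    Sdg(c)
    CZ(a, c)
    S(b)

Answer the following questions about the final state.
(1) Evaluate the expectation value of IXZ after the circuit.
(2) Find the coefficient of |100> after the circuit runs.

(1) In the final state, IXZ has expectation -1. Key observation: gates 20-21 undo each other exactly, leaving only the rest of the circuit to track.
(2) |100> carries amplitude -1/2 in the final state.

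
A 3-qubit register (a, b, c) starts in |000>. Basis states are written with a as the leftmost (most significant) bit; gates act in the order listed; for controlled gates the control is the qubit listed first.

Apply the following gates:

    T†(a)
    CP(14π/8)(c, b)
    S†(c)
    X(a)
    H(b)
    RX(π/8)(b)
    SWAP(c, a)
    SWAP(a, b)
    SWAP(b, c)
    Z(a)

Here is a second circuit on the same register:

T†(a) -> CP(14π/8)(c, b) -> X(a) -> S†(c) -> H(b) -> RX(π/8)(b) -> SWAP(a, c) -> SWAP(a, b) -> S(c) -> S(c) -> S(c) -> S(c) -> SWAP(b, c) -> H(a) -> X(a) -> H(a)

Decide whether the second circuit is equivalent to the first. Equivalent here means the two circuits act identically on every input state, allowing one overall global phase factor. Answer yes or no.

Yes: on every input state the two circuits agree up to one overall phase factor.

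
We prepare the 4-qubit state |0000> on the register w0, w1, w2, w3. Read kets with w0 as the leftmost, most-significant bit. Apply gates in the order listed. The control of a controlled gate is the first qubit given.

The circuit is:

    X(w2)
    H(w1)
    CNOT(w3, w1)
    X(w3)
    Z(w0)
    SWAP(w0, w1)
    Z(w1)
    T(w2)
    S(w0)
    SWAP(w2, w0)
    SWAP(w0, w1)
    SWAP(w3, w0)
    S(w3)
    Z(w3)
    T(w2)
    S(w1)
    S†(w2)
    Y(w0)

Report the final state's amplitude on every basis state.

After the circuit, the state carries amplitude sqrt(2)*exp(I*pi/4)/2 on |0100>, sqrt(2)*I/2 on |0110>, and 0 on every other basis state.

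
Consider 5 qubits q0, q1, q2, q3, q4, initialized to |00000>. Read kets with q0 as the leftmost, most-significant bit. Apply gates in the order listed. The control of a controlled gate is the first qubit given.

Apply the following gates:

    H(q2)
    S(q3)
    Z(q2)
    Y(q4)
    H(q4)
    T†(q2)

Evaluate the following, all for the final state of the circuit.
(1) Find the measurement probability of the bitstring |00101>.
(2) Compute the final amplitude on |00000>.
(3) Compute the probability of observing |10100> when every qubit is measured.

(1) Outcome |00101> occurs with probability 1/4.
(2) The final state's coefficient on |00000> equals I/2.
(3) A full measurement returns |10100> with probability 0.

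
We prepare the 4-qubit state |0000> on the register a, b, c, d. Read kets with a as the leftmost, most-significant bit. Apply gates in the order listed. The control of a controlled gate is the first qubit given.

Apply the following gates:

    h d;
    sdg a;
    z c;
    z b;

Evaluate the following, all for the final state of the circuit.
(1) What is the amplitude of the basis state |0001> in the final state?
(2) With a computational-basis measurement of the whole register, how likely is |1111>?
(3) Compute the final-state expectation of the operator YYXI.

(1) The amplitude on |0001> is sqrt(2)/2.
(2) A full measurement returns |1111> with probability 0.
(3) The expectation value of YYXI is 0.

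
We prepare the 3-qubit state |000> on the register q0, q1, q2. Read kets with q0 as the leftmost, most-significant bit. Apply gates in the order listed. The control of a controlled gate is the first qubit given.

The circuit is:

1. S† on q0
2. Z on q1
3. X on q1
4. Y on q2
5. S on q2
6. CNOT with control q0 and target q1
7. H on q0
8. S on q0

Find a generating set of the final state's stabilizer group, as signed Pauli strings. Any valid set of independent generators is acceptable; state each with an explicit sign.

One valid set of independent stabilizer generators is +YII, -IZI, -IIZ (any independent generating set of the same group is equally correct).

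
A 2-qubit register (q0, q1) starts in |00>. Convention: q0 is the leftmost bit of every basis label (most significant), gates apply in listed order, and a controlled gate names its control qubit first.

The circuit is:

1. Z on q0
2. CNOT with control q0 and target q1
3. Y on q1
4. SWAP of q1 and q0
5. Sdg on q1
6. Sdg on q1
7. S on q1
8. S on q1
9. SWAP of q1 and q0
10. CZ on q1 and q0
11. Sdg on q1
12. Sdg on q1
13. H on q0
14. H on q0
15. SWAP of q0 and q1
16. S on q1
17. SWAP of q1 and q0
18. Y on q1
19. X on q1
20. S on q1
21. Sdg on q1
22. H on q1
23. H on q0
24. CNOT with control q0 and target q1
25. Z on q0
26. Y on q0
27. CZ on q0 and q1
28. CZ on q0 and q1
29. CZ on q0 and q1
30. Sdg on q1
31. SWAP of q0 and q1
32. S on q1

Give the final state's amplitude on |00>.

The amplitude on |00> is I/2. Key observation: gates 4-9 undo each other exactly, leaving only the rest of the circuit to track.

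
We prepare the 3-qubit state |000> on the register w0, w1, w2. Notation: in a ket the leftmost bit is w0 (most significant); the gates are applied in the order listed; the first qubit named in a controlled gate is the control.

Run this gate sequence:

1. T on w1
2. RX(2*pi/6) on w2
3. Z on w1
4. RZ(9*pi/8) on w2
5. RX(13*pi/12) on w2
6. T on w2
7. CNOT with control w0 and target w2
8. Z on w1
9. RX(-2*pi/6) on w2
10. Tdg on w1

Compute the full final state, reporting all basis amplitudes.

The resulting statevector has amplitude -3*sqrt(sqrt(2)/4 + 1/2)*exp(9*I*pi/16)/8 + 3*sqrt(sqrt(2)/4 + 1/2)*exp(-5*I*pi/16)/8 + 3*sqrt(3)*sqrt(1/2 - sqrt(2)/4)*exp(-9*I*pi/16)/8 - sqrt(3)*sqrt(1/2 - sqrt(2)/4)*exp(9*I*pi/16)/8 + sqrt(3)*sqrt(1/2 - sqrt(2)/4)*exp(-5*I*pi/16)/8 - sqrt(sqrt(2)/4 + 1/2)*exp(13*I*pi/16)/8 + sqrt(3)*sqrt(1/2 - sqrt(2)/4)*exp(13*I*pi/16)/8 - 3*sqrt(sqrt(2)/4 + 1/2)*exp(-9*I*pi/16)/8 on |000>, -3*sqrt(3)*I*sqrt(sqrt(2)/4 + 1/2)*exp(-5*I*pi/16)/8 + sqrt(3)*I*sqrt(sqrt(2)/4 + 1/2)*exp(13*I*pi/16)/8 - 3*I*sqrt(1/2 - sqrt(2)/4)*exp(-5*I*pi/16)/8 + 3*I*sqrt(1/2 - sqrt(2)/4)*exp(-9*I*pi/16)/8 - I*sqrt(1/2 - sqrt(2)/4)*exp(9*I*pi/16)/8 - sqrt(3)*I*sqrt(sqrt(2)/4 + 1/2)*exp(-9*I*pi/16)/8 - sqrt(3)*I*sqrt(sqrt(2)/4 + 1/2)*exp(9*I*pi/16)/8 - 3*I*sqrt(1/2 - sqrt(2)/4)*exp(13*I*pi/16)/8 on |001>, and 0 on every other basis state.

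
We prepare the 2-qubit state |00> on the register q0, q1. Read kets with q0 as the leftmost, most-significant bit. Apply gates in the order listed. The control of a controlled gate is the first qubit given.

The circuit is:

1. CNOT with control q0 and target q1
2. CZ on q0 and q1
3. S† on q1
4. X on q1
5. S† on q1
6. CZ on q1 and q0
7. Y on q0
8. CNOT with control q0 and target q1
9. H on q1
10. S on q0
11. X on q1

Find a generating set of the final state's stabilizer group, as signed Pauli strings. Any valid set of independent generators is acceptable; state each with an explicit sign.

The final state is stabilized by the group generated by +IX, -ZI; other independent generating sets are equally valid.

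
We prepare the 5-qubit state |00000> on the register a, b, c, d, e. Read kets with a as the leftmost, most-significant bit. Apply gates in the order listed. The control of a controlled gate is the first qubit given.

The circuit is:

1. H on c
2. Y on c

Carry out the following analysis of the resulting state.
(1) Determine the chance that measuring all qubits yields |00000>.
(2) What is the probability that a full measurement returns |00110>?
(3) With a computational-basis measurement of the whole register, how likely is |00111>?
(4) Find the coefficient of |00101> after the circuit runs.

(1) Outcome |00000> occurs with probability 1/2.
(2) The probability of measuring |00110> is 0.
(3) Outcome |00111> occurs with probability 0.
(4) |00101> carries amplitude 0 in the final state.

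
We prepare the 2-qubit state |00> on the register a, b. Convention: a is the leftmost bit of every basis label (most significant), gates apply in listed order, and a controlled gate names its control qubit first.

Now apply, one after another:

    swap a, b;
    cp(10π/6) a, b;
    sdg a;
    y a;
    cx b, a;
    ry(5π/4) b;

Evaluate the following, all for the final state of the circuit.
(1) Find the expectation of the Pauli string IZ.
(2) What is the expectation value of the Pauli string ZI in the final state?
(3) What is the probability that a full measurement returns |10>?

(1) The observable IZ averages to -sqrt(2)/2.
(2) The expectation value of ZI is -1.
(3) Outcome |10> occurs with probability 1/2 - sqrt(2)/4.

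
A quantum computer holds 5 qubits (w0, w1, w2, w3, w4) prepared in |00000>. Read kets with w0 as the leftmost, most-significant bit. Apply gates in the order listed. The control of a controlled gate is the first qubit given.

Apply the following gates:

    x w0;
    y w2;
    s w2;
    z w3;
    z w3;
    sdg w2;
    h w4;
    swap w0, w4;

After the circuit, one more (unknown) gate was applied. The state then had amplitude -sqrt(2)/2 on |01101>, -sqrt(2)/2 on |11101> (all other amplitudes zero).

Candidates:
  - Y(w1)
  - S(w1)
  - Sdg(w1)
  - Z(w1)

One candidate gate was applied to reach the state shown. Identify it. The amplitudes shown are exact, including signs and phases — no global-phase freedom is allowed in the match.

It was Y(w1) that produced the state shown.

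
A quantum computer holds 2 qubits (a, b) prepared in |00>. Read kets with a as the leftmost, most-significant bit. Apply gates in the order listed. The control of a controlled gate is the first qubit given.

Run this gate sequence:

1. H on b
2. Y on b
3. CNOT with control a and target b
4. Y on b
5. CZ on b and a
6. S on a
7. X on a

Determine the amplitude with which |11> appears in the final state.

The amplitude on |11> is sqrt(2)/2.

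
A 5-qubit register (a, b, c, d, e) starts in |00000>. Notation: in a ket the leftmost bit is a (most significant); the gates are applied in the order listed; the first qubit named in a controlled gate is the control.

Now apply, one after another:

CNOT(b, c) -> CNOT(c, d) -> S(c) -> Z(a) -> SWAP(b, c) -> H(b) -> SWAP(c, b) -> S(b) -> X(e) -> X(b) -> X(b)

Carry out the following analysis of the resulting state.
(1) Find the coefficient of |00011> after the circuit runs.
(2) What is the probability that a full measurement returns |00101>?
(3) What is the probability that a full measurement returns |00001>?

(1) The amplitude on |00011> is 0.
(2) Outcome |00101> occurs with probability 1/2.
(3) A full measurement returns |00001> with probability 1/2.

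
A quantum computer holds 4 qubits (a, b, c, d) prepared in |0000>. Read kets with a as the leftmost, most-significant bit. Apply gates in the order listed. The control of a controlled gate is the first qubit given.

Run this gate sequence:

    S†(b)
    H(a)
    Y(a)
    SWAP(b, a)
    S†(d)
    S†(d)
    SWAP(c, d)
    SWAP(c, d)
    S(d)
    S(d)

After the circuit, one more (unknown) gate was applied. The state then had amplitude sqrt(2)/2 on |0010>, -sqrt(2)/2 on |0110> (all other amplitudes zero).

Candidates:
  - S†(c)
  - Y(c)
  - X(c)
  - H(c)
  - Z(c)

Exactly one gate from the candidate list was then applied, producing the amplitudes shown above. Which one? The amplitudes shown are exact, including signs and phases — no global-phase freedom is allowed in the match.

It was Y(c) that produced the state shown. Key observation: the block from step 5 through step 10 cancels to the identity and can be dropped.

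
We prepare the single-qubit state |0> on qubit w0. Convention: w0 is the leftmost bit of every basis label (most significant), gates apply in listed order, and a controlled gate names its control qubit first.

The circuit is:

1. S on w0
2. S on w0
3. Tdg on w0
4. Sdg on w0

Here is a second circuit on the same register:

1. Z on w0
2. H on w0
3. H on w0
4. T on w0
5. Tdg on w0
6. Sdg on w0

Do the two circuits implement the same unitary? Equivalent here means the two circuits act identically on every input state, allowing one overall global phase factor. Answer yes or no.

No — the two circuits implement different unitaries, even allowing a global phase.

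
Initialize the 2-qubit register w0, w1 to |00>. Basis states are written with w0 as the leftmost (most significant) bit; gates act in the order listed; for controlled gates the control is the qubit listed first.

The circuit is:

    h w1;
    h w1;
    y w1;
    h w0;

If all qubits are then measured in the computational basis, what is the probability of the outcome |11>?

The probability of measuring |11> is 1/2. Key observation: the block from step 1 through step 2 cancels to the identity and can be dropped.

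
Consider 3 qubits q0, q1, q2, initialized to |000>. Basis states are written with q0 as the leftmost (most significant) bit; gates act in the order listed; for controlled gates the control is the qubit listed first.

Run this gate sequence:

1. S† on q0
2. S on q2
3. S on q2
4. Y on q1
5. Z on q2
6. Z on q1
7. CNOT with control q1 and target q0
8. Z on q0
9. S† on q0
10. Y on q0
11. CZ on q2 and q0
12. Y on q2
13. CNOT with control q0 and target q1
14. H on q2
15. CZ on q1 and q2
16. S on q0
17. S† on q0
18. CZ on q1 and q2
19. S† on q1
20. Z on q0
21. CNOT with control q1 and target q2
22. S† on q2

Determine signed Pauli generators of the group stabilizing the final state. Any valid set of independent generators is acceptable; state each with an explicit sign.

One valid set of independent stabilizer generators is +IIY, +ZII, -IZI (any independent generating set of the same group is equally correct).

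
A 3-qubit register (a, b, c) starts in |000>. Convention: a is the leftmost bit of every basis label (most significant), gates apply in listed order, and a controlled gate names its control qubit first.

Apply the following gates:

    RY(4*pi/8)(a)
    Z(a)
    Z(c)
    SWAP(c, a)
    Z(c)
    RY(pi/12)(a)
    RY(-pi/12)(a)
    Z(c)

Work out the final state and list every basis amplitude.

The final amplitudes are sqrt(2)/2 on |000>, -sqrt(2)/2 on |001>, and 0 on every other basis state.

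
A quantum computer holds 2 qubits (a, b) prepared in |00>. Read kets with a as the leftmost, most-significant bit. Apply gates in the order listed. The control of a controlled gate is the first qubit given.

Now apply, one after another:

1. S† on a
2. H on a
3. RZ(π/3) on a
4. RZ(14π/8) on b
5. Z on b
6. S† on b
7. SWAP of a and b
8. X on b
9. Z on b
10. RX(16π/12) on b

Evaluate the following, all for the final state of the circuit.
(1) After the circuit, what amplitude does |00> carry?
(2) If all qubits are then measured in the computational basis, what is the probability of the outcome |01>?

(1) The final state's coefficient on |00> equals (sqrt(2) - sqrt(6)*exp(I*pi/6))*exp(7*I*pi/24)/4.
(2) A full measurement returns |01> with probability 7/8.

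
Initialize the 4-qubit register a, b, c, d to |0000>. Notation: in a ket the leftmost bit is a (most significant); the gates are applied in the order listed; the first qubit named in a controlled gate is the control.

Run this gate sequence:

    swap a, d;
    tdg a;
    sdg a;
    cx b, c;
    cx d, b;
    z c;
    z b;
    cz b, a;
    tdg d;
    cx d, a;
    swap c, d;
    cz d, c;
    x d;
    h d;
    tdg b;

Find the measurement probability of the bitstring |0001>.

A full measurement returns |0001> with probability 1/2.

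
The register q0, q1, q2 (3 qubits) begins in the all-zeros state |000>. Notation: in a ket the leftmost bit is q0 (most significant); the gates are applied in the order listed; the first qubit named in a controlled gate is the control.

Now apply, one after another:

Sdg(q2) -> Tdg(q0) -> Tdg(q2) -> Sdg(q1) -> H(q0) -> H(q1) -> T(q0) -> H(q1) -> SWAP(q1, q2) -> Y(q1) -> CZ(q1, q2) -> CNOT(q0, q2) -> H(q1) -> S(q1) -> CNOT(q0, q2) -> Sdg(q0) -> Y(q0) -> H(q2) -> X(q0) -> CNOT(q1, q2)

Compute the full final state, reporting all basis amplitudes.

The resulting statevector has amplitude -sqrt(2)/4 on |000>, -sqrt(2)/4 on |001>, sqrt(2)*I/4 on |010>, sqrt(2)*I/4 on |011>, -sqrt(2)*exp(3*I*pi/4)/4 on |100>, -sqrt(2)*exp(3*I*pi/4)/4 on |101>, -sqrt(2)*exp(I*pi/4)/4 on |110>, -sqrt(2)*exp(I*pi/4)/4 on |111>.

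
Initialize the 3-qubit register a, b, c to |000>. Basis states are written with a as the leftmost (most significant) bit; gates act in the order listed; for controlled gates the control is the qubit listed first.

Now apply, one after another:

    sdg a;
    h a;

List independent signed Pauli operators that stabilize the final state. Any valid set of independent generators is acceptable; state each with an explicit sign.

One valid set of independent stabilizer generators is +XII, +IZI, +IIZ (any independent generating set of the same group is equally correct).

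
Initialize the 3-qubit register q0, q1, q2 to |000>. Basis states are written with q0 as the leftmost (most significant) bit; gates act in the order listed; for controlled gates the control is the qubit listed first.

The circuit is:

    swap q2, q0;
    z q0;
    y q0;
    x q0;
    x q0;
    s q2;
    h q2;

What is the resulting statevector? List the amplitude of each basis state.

After the circuit, the state carries amplitude sqrt(2)*I/2 on |100>, sqrt(2)*I/2 on |101>, and 0 on every other basis state.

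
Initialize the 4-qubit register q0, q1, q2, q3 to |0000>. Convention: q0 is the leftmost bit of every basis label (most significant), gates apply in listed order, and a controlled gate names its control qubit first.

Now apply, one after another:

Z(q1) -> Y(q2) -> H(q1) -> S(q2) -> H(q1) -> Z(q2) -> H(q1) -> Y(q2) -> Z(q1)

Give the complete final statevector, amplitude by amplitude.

After the circuit, the state carries amplitude -sqrt(2)*I/2 on |0000>, sqrt(2)*I/2 on |0100>, and 0 on every other basis state.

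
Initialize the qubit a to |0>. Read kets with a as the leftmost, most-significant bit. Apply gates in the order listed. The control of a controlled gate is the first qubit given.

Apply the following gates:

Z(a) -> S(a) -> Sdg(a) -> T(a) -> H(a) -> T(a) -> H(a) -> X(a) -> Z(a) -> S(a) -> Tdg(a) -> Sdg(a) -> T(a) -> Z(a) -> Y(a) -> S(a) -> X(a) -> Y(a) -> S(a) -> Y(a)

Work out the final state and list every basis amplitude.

After the circuit, the state carries amplitude -I/2 + exp(3*I*pi/4)/2 on |0>, -I/2 - exp(3*I*pi/4)/2 on |1>.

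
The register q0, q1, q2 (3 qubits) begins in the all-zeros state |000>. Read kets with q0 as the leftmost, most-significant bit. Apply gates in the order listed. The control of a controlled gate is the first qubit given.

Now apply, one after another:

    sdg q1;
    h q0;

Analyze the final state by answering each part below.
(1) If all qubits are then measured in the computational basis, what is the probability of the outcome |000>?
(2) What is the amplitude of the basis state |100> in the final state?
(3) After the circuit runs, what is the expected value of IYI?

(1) A full measurement returns |000> with probability 1/2.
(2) The final state's coefficient on |100> equals sqrt(2)/2.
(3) In the final state, IYI has expectation 0.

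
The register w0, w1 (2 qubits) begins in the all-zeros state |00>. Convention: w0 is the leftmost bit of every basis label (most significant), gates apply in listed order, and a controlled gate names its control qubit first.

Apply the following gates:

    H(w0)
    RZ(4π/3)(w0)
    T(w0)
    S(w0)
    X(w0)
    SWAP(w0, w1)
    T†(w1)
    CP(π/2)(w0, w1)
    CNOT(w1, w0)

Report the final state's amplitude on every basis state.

The final amplitudes are -sqrt(2)*exp(5*I*pi/12)/2 on |00>, 0 on |01>, 0 on |10>, -sqrt(2)*exp(I*pi/12)/2 on |11>.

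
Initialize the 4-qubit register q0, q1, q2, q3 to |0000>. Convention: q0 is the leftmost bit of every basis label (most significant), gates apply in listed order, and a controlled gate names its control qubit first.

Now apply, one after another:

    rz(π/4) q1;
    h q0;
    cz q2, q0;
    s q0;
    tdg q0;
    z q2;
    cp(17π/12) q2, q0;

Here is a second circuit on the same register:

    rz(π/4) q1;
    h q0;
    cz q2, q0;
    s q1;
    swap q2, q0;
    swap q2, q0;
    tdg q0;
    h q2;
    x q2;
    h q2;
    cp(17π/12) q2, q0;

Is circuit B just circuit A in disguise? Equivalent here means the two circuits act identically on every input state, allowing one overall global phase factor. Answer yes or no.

No — the two circuits implement different unitaries, even allowing a global phase.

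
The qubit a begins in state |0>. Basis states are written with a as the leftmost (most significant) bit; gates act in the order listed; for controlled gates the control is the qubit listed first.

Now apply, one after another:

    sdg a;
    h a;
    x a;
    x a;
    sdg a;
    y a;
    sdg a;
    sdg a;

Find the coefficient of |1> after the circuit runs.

|1> carries amplitude -sqrt(2)*I/2 in the final state.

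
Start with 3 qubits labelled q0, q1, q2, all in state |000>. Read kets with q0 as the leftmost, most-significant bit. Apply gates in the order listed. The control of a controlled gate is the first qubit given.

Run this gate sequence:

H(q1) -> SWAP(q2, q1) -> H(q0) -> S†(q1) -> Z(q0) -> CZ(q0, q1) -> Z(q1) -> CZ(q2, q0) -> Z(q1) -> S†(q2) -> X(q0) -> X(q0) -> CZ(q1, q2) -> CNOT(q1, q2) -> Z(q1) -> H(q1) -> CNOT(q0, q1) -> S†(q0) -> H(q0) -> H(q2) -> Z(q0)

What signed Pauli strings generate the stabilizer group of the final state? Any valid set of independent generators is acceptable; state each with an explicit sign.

The stabilizer group can be generated by -XIY, +IXI, -ZIZ, among other valid generating sets.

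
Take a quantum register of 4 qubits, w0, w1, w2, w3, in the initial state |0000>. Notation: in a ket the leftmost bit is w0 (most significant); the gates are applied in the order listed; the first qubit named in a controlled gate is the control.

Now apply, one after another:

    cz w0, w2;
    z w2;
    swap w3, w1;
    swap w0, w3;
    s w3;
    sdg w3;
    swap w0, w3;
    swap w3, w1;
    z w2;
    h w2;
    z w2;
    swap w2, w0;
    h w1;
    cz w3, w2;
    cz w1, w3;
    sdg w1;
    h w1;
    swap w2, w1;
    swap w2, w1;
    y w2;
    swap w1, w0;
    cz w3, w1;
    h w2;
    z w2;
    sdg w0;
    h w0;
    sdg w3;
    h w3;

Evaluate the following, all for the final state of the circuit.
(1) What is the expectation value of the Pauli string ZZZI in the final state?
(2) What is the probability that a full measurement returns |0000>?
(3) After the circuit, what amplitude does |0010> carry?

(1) In the final state, ZZZI has expectation 0. Key observation: the block from step 2 through step 9 cancels to the identity and can be dropped.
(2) Outcome |0000> occurs with probability 1/8.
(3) The amplitude on |0010> is 1/4 + I/4.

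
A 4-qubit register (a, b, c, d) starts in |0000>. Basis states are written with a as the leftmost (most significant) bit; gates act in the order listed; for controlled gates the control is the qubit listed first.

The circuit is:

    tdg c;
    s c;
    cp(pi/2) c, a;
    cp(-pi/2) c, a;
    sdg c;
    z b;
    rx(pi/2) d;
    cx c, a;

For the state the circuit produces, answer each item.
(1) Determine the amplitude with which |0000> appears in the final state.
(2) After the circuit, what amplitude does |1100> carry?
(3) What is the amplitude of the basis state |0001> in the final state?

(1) |0000> carries amplitude sqrt(2)/2 in the final state. Key observation: gates 2-5 undo each other exactly, leaving only the rest of the circuit to track.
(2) The amplitude on |1100> is 0.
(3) The amplitude on |0001> is -sqrt(2)*I/2.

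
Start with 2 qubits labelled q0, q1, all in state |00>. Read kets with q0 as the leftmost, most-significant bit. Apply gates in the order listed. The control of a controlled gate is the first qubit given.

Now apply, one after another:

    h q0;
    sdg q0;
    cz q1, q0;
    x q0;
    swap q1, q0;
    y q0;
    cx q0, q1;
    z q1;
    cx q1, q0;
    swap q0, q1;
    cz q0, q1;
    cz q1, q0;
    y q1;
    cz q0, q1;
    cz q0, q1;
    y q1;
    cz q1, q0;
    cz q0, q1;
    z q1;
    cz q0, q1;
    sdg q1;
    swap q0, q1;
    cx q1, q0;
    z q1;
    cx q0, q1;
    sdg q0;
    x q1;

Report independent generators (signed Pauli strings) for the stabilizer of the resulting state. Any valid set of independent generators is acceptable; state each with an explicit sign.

The final state is stabilized by the group generated by -IX, -ZI; other independent generating sets are equally valid. Key observation: gates 11-18 undo each other exactly, leaving only the rest of the circuit to track.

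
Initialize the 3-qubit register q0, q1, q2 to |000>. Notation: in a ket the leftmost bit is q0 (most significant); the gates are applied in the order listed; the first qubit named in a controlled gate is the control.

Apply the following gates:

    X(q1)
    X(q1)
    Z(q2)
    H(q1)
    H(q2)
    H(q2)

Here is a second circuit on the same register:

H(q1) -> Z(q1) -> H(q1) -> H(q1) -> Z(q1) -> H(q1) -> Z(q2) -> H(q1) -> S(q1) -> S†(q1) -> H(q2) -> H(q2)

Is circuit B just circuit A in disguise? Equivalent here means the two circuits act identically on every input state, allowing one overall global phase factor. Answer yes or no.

Yes: on every input state the two circuits agree up to one overall phase factor.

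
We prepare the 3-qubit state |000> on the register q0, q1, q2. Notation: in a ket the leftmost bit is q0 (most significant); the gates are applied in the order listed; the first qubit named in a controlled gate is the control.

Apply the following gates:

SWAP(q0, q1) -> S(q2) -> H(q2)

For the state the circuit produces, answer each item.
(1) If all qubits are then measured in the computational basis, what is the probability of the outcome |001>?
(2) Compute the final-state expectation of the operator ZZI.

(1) A full measurement returns |001> with probability 1/2.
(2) The expectation value of ZZI is 1.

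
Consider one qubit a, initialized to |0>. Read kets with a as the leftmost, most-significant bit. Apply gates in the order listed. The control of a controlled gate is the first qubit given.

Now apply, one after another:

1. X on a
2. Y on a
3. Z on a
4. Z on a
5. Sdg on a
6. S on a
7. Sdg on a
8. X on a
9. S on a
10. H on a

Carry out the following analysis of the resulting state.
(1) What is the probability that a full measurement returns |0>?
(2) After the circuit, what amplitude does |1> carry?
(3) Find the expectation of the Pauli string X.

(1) The probability of measuring |0> is 1/2.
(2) |1> carries amplitude -sqrt(2)/2 in the final state.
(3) The expectation value of X is -1.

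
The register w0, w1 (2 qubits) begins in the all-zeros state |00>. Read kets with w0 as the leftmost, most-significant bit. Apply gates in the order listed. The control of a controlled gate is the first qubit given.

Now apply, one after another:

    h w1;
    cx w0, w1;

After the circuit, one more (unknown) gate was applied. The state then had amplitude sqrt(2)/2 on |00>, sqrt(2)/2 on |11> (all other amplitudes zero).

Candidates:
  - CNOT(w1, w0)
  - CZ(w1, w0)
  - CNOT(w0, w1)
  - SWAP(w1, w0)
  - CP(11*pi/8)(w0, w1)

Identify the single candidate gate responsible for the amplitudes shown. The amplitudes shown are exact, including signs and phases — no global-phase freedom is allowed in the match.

It was CNOT(w1, w0) that produced the state shown.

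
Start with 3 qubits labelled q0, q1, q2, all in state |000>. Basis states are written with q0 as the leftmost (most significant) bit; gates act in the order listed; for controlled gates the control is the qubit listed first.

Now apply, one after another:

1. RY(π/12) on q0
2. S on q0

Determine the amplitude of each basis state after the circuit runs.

After the circuit, the state carries amplitude sqrt(2 - sqrt(2))/4 + sqrt(3*sqrt(2) + 6)/4 on |000>, -I*sqrt(6 - 3*sqrt(2))/4 + I*sqrt(sqrt(2) + 2)/4 on |100>, and 0 on every other basis state.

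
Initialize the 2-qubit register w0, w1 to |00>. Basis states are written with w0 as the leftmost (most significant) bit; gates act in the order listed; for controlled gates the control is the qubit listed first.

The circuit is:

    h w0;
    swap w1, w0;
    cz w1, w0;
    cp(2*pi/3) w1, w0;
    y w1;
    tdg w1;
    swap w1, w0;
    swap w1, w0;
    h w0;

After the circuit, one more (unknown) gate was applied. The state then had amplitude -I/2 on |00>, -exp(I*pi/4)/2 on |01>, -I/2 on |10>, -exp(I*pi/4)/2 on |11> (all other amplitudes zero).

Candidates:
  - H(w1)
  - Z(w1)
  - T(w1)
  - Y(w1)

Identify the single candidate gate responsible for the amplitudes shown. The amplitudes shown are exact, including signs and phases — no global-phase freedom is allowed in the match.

It was Z(w1) that produced the state shown.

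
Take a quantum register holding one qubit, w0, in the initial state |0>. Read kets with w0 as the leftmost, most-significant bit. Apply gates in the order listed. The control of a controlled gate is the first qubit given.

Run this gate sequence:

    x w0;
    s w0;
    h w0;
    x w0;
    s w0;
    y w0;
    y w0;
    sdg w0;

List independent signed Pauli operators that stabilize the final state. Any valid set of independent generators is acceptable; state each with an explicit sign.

The final state is stabilized by the group generated by -X; other independent generating sets are equally valid. Key observation: steps 5-8 multiply out to the identity, so the circuit reduces to the remaining gates.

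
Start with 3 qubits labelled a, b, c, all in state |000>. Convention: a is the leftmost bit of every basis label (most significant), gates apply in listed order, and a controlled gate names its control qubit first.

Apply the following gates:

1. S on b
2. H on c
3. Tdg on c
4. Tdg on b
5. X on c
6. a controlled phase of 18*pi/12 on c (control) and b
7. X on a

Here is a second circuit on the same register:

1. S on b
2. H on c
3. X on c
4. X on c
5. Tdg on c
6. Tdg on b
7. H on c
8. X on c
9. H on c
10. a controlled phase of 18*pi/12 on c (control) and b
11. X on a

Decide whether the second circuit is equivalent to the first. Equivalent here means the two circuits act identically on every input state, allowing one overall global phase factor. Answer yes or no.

No — the two circuits implement different unitaries, even allowing a global phase.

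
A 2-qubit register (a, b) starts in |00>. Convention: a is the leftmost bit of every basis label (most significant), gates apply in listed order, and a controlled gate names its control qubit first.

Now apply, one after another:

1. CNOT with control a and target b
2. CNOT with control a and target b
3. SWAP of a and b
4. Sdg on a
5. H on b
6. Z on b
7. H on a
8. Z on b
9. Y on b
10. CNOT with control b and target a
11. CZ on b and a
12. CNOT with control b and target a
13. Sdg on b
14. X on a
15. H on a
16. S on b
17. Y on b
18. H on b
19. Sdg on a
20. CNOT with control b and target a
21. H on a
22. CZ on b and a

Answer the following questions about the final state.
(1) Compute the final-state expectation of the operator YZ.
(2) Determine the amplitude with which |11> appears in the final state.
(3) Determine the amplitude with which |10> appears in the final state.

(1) In the final state, YZ has expectation 1.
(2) The final state's coefficient on |11> equals sqrt(2)*(-1 + I)/4.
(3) |10> carries amplitude sqrt(2)*(1 + I)/4 in the final state.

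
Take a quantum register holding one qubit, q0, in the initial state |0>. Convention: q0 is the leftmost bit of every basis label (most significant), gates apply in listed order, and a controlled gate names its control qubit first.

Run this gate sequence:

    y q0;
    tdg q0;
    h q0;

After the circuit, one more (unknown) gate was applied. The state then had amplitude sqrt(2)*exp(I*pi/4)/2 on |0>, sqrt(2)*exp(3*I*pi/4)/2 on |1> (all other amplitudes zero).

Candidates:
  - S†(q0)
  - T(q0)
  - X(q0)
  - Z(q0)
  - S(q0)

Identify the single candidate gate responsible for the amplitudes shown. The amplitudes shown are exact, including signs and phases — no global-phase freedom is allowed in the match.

The unique candidate consistent with the amplitudes is S†(q0).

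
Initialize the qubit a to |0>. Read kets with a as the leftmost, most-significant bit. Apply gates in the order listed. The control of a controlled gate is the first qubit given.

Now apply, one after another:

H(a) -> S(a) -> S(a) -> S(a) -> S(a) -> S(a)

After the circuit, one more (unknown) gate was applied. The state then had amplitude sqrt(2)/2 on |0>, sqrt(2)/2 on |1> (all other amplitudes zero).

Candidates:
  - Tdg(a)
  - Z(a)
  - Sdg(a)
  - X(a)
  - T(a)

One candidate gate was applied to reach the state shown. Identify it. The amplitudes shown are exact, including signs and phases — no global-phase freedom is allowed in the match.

The applied gate was Sdg(a).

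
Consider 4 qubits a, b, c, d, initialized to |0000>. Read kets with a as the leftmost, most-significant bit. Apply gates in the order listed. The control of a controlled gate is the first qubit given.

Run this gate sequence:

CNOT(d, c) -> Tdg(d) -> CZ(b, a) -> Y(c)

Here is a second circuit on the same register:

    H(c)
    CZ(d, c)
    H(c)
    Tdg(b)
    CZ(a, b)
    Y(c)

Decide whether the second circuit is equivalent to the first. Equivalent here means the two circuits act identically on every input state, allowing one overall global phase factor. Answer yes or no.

No, they are not equivalent — no single phase factor reconciles the two unitaries.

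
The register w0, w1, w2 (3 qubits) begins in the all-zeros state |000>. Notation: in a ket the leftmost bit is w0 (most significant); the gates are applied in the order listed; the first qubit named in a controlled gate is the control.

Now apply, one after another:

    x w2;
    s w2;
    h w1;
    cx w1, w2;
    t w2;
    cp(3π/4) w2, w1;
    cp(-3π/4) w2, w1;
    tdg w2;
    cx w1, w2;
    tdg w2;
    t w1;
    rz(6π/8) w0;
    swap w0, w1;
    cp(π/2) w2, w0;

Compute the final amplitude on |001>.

|001> carries amplitude -sqrt(2)*exp(7*I*pi/8)/2 in the final state.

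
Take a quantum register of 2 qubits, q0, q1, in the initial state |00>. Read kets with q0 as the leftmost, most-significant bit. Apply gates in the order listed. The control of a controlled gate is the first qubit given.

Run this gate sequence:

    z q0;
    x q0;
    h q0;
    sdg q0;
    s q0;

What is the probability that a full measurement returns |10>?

The probability of measuring |10> is 1/2.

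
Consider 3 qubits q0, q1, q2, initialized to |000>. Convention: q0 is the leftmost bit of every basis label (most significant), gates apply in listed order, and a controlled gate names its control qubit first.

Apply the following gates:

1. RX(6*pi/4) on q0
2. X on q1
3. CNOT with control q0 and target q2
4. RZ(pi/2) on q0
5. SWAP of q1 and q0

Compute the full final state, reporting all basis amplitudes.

After the circuit, the state carries amplitude sqrt(2)*exp(3*I*pi/4)/2 on |100>, -sqrt(2)*exp(3*I*pi/4)/2 on |111>, and 0 on every other basis state.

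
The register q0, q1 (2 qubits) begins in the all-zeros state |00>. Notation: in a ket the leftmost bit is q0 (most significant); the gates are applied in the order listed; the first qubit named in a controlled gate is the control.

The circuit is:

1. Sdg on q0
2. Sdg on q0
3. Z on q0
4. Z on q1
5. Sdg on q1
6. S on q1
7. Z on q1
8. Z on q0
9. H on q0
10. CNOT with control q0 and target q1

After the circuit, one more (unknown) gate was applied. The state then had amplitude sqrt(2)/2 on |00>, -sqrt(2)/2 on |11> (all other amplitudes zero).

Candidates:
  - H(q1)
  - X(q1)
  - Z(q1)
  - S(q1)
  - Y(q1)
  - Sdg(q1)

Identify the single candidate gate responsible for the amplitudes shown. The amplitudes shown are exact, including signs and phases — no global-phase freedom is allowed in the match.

The applied gate was Z(q1). Key observation: gates 3-8 undo each other exactly, leaving only the rest of the circuit to track.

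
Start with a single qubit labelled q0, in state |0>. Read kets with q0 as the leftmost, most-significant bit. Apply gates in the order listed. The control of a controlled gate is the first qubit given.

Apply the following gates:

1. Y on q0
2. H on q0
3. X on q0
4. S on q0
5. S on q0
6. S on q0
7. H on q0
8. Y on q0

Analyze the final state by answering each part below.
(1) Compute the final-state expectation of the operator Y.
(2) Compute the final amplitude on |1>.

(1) The expectation value of Y is -1.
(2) The amplitude on |1> is 1/2 + I/2.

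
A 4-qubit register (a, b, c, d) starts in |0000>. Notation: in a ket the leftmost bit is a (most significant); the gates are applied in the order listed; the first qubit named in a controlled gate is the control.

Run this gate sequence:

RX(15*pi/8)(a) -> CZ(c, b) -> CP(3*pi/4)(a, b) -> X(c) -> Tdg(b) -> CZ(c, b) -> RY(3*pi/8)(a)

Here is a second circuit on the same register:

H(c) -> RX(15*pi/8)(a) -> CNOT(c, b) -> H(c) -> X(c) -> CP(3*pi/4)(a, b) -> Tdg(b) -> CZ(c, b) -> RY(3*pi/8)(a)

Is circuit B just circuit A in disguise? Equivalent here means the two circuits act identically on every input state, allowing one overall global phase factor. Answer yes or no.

No: there is an input state on which the two circuits produce genuinely different outputs (not merely differing by a phase).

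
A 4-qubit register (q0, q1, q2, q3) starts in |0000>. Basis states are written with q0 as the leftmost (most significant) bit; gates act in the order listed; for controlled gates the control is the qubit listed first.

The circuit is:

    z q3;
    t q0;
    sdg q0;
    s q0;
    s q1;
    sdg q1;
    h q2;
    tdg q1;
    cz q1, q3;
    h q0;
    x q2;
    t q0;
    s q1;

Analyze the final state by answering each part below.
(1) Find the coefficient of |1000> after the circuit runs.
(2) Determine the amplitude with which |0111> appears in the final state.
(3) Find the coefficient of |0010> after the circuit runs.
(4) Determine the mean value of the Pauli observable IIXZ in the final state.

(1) The final state's coefficient on |1000> equals exp(I*pi/4)/2.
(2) The final state's coefficient on |0111> equals 0.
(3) The final state's coefficient on |0010> equals 1/2.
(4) In the final state, IIXZ has expectation 1.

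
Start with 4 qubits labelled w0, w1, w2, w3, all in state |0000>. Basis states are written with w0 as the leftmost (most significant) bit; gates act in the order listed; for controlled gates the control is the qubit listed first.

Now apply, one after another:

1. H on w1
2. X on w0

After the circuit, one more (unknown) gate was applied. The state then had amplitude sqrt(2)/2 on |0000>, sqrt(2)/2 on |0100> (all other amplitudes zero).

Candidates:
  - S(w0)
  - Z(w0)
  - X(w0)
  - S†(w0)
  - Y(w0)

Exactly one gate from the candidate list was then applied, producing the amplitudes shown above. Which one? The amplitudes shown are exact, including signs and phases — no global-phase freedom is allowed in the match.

It was X(w0) that produced the state shown.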